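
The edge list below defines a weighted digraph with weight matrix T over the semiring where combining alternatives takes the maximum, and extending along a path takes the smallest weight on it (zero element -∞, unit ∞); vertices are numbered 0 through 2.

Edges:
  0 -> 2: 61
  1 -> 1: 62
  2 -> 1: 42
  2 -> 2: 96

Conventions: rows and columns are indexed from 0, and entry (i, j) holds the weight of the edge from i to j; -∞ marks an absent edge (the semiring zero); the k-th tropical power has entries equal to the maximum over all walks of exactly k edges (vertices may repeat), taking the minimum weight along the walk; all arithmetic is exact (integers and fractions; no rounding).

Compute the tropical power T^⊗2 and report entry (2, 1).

T^⊗2:
  [-∞, 42, 61]
  [-∞, 62, -∞]
  [-∞, 42, 96]
Key observation: the optimum is the walk 2->1->1, with weight 42 min 62 = 42.
Optimal value attained by: walk 2->1->1.
Answer: (T^⊗2)[2][1] = 42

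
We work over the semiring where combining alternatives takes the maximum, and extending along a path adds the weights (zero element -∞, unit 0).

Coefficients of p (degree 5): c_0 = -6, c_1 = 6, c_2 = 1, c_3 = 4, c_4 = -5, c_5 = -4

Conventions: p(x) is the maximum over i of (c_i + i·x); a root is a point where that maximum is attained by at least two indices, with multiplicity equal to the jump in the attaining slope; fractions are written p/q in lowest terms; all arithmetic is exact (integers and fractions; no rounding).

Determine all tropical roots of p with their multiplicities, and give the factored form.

hull edge (i=0, c=-6) to (i=1, c=6): slope 12, span 1
hull edge (i=1, c=6) to (i=3, c=4): slope -1, span 2
hull edge (i=3, c=4) to (i=5, c=-4): slope -4, span 2
Factored form: p(x) = -4 ⊗ (x ⊕ (-12)) ⊗ (x ⊕ 1) ⊗ (x ⊕ 1) ⊗ (x ⊕ 4) ⊗ (x ⊕ 4)
Answer: roots = -12 (mult 1), 1 (mult 2), 4 (mult 2)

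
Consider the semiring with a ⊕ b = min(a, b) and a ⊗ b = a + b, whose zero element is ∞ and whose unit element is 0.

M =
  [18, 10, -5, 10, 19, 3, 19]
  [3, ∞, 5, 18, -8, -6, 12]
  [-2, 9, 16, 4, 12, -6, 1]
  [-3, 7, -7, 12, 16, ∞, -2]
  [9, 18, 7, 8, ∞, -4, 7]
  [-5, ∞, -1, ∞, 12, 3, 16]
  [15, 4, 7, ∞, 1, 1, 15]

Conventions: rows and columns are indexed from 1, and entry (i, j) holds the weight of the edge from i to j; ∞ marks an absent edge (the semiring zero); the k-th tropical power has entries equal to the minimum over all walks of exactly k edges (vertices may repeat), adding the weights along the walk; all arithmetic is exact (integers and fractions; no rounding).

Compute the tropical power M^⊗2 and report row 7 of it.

M^⊗2:
  [-7, 4, 2, -1, 2, -11, -4]
  [-11, 10, -7, 0, 6, -12, -1]
  [-11, 5, -7, 8, 1, -3, 2]
  [-9, 2, -8, -3, -1, -13, -6]
  [-9, 11, -5, 11, 8, -1, 6]
  [-3, 5, -10, 3, 11, -7, 0]
  [-4, 16, 0, 9, -4, -3, 8]
Answer: row 7 of M^⊗2 = [-4, 16, 0, 9, -4, -3, 8]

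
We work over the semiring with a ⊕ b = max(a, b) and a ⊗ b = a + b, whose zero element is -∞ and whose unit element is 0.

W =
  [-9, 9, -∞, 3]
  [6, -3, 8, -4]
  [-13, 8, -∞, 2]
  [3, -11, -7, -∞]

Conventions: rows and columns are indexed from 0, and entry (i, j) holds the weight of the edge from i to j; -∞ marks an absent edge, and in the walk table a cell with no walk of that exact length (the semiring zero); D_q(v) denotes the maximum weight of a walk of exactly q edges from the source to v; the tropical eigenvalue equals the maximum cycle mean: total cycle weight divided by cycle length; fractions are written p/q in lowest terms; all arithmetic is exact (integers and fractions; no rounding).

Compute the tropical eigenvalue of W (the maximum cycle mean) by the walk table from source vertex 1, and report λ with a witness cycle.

q=0: [-∞, 0, -∞, -∞]
q=1: [6, -3, 8, -4]
q=2: [3, 16, 5, 10]
q=3: [22, 13, 24, 12]
q=4: [19, 32, 21, 26]
Optimal cycle mean attained by: cycle 1->2->1, total 8 + 8, length 2.
Answer: λ = 8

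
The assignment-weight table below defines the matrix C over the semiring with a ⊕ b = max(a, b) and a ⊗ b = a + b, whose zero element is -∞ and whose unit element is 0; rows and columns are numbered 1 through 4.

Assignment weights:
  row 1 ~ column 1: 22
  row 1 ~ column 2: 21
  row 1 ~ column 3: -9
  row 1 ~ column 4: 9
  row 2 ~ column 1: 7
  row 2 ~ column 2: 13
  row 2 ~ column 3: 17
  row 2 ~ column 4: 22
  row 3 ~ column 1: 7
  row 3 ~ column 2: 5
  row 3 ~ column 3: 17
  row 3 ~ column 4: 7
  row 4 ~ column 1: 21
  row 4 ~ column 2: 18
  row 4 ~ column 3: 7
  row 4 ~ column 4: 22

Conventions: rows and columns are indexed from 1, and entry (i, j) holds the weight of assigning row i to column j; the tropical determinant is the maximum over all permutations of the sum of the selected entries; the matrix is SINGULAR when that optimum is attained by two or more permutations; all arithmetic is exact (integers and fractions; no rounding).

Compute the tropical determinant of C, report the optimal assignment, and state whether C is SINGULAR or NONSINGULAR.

σ = (1, 2, 3, 4): 22 + 13 + 17 + 22 = 74
σ = (1, 2, 4, 3): 22 + 13 + 7 + 7 = 49
σ = (1, 3, 2, 4): 22 + 17 + 5 + 22 = 66
σ = (1, 3, 4, 2): 22 + 17 + 7 + 18 = 64
σ = (1, 4, 2, 3): 22 + 22 + 5 + 7 = 56
σ = (1, 4, 3, 2): 22 + 22 + 17 + 18 = 79
σ = (2, 1, 3, 4): 21 + 7 + 17 + 22 = 67
σ = (2, 1, 4, 3): 21 + 7 + 7 + 7 = 42
σ = (2, 3, 1, 4): 21 + 17 + 7 + 22 = 67
σ = (2, 3, 4, 1): 21 + 17 + 7 + 21 = 66
σ = (2, 4, 1, 3): 21 + 22 + 7 + 7 = 57
σ = (2, 4, 3, 1): 21 + 22 + 17 + 21 = 81
σ = (3, 1, 2, 4): (-9) + 7 + 5 + 22 = 25
σ = (3, 1, 4, 2): (-9) + 7 + 7 + 18 = 23
σ = (3, 2, 1, 4): (-9) + 13 + 7 + 22 = 33
σ = (3, 2, 4, 1): (-9) + 13 + 7 + 21 = 32
σ = (3, 4, 1, 2): (-9) + 22 + 7 + 18 = 38
σ = (3, 4, 2, 1): (-9) + 22 + 5 + 21 = 39
σ = (4, 1, 2, 3): 9 + 7 + 5 + 7 = 28
σ = (4, 1, 3, 2): 9 + 7 + 17 + 18 = 51
σ = (4, 2, 1, 3): 9 + 13 + 7 + 7 = 36
σ = (4, 2, 3, 1): 9 + 13 + 17 + 21 = 60
σ = (4, 3, 1, 2): 9 + 17 + 7 + 18 = 51
σ = (4, 3, 2, 1): 9 + 17 + 5 + 21 = 52
Optimal value attained by: σ = (2, 4, 3, 1).
Answer: det⊕(C) = 81; verdict: NONSINGULAR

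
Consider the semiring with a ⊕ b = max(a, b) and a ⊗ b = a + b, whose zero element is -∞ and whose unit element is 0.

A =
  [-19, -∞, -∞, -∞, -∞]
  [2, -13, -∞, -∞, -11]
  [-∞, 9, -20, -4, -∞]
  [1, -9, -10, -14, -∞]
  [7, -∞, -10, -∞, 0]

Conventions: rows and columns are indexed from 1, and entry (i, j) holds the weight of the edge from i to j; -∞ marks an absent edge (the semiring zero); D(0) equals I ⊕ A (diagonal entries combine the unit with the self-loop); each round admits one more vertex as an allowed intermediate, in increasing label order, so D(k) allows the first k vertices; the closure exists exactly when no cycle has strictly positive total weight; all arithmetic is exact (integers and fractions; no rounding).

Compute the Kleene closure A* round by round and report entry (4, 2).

D(0):
  [0, -∞, -∞, -∞, -∞]
  [2, 0, -∞, -∞, -11]
  [-∞, 9, 0, -4, -∞]
  [1, -9, -10, 0, -∞]
  [7, -∞, -10, -∞, 0]
D(1):
  [0, -∞, -∞, -∞, -∞]
  [2, 0, -∞, -∞, -11]
  [-∞, 9, 0, -4, -∞]
  [1, -9, -10, 0, -∞]
  [7, -∞, -10, -∞, 0]
D(2):
  [0, -∞, -∞, -∞, -∞]
  [2, 0, -∞, -∞, -11]
  [11, 9, 0, -4, -2]
  [1, -9, -10, 0, -20]
  [7, -∞, -10, -∞, 0]
D(3):
  [0, -∞, -∞, -∞, -∞]
  [2, 0, -∞, -∞, -11]
  [11, 9, 0, -4, -2]
  [1, -1, -10, 0, -12]
  [7, -1, -10, -14, 0]
D(4):
  [0, -∞, -∞, -∞, -∞]
  [2, 0, -∞, -∞, -11]
  [11, 9, 0, -4, -2]
  [1, -1, -10, 0, -12]
  [7, -1, -10, -14, 0]
D(5):
  [0, -∞, -∞, -∞, -∞]
  [2, 0, -21, -25, -11]
  [11, 9, 0, -4, -2]
  [1, -1, -10, 0, -12]
  [7, -1, -10, -14, 0]
Answer: A*[4][2] = -1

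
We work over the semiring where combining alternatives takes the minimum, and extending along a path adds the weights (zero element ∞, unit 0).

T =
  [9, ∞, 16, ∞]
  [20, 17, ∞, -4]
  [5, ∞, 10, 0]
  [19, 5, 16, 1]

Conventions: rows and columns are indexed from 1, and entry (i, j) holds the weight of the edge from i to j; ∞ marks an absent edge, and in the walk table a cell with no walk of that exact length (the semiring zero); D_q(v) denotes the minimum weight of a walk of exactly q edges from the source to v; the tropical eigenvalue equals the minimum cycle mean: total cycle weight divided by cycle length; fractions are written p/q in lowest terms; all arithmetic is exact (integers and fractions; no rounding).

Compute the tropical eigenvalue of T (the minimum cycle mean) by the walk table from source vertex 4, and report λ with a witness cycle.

q=0: [∞, ∞, ∞, 0]
q=1: [19, 5, 16, 1]
q=2: [20, 6, 17, 1]
q=3: [20, 6, 17, 2]
q=4: [21, 7, 18, 2]
Optimal cycle mean attained by: cycle 2->4->2, total (-4) + 5, length 2.
Answer: λ = 1/2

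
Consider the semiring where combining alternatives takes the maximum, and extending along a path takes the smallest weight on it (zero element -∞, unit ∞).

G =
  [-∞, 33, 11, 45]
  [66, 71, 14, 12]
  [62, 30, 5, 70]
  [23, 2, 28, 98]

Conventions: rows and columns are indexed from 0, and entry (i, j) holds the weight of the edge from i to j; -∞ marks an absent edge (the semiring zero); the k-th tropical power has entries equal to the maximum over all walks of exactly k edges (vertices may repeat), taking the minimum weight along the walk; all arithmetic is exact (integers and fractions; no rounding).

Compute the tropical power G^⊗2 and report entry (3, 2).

G^⊗2:
  [33, 33, 28, 45]
  [66, 71, 14, 45]
  [30, 33, 28, 70]
  [28, 28, 28, 98]
Key observation: the optimum is the walk 3->3->2, with weight 98 min 28 = 28.
Optimal value attained by: walk 3->3->2.
Answer: (G^⊗2)[3][2] = 28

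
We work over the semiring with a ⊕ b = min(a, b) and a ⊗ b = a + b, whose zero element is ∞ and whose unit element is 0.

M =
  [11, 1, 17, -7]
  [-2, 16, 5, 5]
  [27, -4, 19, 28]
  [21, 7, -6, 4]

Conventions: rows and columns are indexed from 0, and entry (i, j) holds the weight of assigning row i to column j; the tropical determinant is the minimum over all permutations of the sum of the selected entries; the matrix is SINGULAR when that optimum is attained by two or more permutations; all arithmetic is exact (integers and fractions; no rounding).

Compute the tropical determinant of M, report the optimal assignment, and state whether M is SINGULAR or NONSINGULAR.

σ = (0, 1, 2, 3): 11 + 16 + 19 + 4 = 50
σ = (0, 1, 3, 2): 11 + 16 + 28 + (-6) = 49
σ = (0, 2, 1, 3): 11 + 5 + (-4) + 4 = 16
σ = (0, 2, 3, 1): 11 + 5 + 28 + 7 = 51
σ = (0, 3, 1, 2): 11 + 5 + (-4) + (-6) = 6
σ = (0, 3, 2, 1): 11 + 5 + 19 + 7 = 42
σ = (1, 0, 2, 3): 1 + (-2) + 19 + 4 = 22
σ = (1, 0, 3, 2): 1 + (-2) + 28 + (-6) = 21
σ = (1, 2, 0, 3): 1 + 5 + 27 + 4 = 37
σ = (1, 2, 3, 0): 1 + 5 + 28 + 21 = 55
σ = (1, 3, 0, 2): 1 + 5 + 27 + (-6) = 27
σ = (1, 3, 2, 0): 1 + 5 + 19 + 21 = 46
σ = (2, 0, 1, 3): 17 + (-2) + (-4) + 4 = 15
σ = (2, 0, 3, 1): 17 + (-2) + 28 + 7 = 50
σ = (2, 1, 0, 3): 17 + 16 + 27 + 4 = 64
σ = (2, 1, 3, 0): 17 + 16 + 28 + 21 = 82
σ = (2, 3, 0, 1): 17 + 5 + 27 + 7 = 56
σ = (2, 3, 1, 0): 17 + 5 + (-4) + 21 = 39
σ = (3, 0, 1, 2): (-7) + (-2) + (-4) + (-6) = -19
σ = (3, 0, 2, 1): (-7) + (-2) + 19 + 7 = 17
σ = (3, 1, 0, 2): (-7) + 16 + 27 + (-6) = 30
σ = (3, 1, 2, 0): (-7) + 16 + 19 + 21 = 49
σ = (3, 2, 0, 1): (-7) + 5 + 27 + 7 = 32
σ = (3, 2, 1, 0): (-7) + 5 + (-4) + 21 = 15
Optimal value attained by: σ = (3, 0, 1, 2).
Answer: det⊕(M) = -19; verdict: NONSINGULAR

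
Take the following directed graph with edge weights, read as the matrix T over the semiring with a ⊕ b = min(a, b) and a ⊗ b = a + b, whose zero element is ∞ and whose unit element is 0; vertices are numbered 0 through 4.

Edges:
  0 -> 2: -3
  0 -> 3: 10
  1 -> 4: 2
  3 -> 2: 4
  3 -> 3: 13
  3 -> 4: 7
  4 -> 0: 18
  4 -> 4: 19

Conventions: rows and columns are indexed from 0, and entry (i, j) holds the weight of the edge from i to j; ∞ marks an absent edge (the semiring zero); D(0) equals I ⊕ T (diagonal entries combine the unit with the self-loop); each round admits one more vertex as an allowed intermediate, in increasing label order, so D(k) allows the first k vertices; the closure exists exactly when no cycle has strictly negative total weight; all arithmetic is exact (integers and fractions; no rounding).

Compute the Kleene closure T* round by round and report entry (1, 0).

D(0):
  [0, ∞, -3, 10, ∞]
  [∞, 0, ∞, ∞, 2]
  [∞, ∞, 0, ∞, ∞]
  [∞, ∞, 4, 0, 7]
  [18, ∞, ∞, ∞, 0]
D(1):
  [0, ∞, -3, 10, ∞]
  [∞, 0, ∞, ∞, 2]
  [∞, ∞, 0, ∞, ∞]
  [∞, ∞, 4, 0, 7]
  [18, ∞, 15, 28, 0]
D(2):
  [0, ∞, -3, 10, ∞]
  [∞, 0, ∞, ∞, 2]
  [∞, ∞, 0, ∞, ∞]
  [∞, ∞, 4, 0, 7]
  [18, ∞, 15, 28, 0]
D(3):
  [0, ∞, -3, 10, ∞]
  [∞, 0, ∞, ∞, 2]
  [∞, ∞, 0, ∞, ∞]
  [∞, ∞, 4, 0, 7]
  [18, ∞, 15, 28, 0]
D(4):
  [0, ∞, -3, 10, 17]
  [∞, 0, ∞, ∞, 2]
  [∞, ∞, 0, ∞, ∞]
  [∞, ∞, 4, 0, 7]
  [18, ∞, 15, 28, 0]
D(5):
  [0, ∞, -3, 10, 17]
  [20, 0, 17, 30, 2]
  [∞, ∞, 0, ∞, ∞]
  [25, ∞, 4, 0, 7]
  [18, ∞, 15, 28, 0]
Answer: T*[1][0] = 20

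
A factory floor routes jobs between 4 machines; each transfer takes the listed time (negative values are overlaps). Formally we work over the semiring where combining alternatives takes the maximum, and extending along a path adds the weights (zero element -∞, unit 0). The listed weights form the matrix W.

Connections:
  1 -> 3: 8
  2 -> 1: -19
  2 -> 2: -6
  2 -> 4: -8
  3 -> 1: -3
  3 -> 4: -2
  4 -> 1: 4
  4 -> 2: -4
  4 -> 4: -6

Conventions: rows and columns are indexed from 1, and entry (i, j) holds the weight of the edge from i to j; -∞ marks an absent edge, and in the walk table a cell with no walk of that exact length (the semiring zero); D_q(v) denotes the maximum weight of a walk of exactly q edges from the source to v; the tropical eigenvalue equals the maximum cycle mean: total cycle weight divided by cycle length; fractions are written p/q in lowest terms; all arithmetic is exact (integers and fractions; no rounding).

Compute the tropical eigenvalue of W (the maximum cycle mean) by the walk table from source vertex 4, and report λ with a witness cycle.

q=0: [-∞, -∞, -∞, 0]
q=1: [4, -4, -∞, -6]
q=2: [-2, -10, 12, -12]
q=3: [9, -16, 6, 10]
q=4: [14, 6, 17, 4]
Optimal cycle mean attained by: cycle 1->3->4->1, total 8 + (-2) + 4, length 3.
Answer: λ = 10/3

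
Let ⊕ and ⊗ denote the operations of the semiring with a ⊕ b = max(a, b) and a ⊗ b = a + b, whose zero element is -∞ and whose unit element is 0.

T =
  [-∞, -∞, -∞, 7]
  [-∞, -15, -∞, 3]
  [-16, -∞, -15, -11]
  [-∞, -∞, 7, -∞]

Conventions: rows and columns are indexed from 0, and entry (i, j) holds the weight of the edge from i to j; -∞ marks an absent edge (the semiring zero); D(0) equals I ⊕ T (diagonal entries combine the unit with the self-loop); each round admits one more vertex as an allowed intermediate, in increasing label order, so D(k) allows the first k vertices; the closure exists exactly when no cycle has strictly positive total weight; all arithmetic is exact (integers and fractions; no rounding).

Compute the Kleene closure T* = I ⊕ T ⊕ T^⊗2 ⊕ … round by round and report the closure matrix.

D(0):
  [0, -∞, -∞, 7]
  [-∞, 0, -∞, 3]
  [-16, -∞, 0, -11]
  [-∞, -∞, 7, 0]
D(1):
  [0, -∞, -∞, 7]
  [-∞, 0, -∞, 3]
  [-16, -∞, 0, -9]
  [-∞, -∞, 7, 0]
D(2):
  [0, -∞, -∞, 7]
  [-∞, 0, -∞, 3]
  [-16, -∞, 0, -9]
  [-∞, -∞, 7, 0]
D(3):
  [0, -∞, -∞, 7]
  [-∞, 0, -∞, 3]
  [-16, -∞, 0, -9]
  [-9, -∞, 7, 0]
D(4):
  [0, -∞, 14, 7]
  [-6, 0, 10, 3]
  [-16, -∞, 0, -9]
  [-9, -∞, 7, 0]
Answer: T* = [[0, -∞, 14, 7], [-6, 0, 10, 3], [-16, -∞, 0, -9], [-9, -∞, 7, 0]]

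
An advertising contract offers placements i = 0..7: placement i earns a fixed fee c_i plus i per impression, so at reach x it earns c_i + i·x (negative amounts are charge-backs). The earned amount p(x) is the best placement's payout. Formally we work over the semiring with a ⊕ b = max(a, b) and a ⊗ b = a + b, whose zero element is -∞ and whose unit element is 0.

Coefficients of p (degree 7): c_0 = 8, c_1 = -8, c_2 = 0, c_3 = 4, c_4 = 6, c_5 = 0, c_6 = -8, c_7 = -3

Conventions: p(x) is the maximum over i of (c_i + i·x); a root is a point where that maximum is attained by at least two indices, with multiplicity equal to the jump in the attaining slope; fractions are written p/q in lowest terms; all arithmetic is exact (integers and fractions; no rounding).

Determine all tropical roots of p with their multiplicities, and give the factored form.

hull edge (i=0, c=8) to (i=4, c=6): slope -1/2, span 4
hull edge (i=4, c=6) to (i=7, c=-3): slope -3, span 3
Factored form: p(x) = -3 ⊗ (x ⊕ 1/2) ⊗ (x ⊕ 1/2) ⊗ (x ⊕ 1/2) ⊗ (x ⊕ 1/2) ⊗ (x ⊕ 3) ⊗ (x ⊕ 3) ⊗ (x ⊕ 3)
Answer: roots = 1/2 (mult 4), 3 (mult 3)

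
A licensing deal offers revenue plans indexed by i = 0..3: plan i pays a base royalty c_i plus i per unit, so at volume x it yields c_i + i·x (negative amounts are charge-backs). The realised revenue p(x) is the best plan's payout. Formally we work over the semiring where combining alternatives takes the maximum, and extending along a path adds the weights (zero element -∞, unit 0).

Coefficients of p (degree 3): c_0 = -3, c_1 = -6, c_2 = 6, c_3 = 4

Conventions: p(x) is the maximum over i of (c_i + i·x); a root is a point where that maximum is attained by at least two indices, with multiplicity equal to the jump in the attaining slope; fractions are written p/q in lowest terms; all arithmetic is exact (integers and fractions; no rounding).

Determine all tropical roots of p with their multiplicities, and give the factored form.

hull edge (i=0, c=-3) to (i=2, c=6): slope 9/2, span 2
hull edge (i=2, c=6) to (i=3, c=4): slope -2, span 1
Factored form: p(x) = 4 ⊗ (x ⊕ (-9/2)) ⊗ (x ⊕ (-9/2)) ⊗ (x ⊕ 2)
Answer: roots = -9/2 (mult 2), 2 (mult 1)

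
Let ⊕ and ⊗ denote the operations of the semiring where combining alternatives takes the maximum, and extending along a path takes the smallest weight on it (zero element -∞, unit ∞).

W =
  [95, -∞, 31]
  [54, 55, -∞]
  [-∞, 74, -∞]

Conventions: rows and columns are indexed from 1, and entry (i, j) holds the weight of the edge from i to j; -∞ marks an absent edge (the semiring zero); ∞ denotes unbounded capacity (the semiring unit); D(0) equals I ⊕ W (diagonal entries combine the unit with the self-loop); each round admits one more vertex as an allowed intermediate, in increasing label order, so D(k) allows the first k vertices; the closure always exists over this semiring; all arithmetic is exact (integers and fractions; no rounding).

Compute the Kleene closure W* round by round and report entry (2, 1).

D(0):
  [∞, -∞, 31]
  [54, ∞, -∞]
  [-∞, 74, ∞]
D(1):
  [∞, -∞, 31]
  [54, ∞, 31]
  [-∞, 74, ∞]
D(2):
  [∞, -∞, 31]
  [54, ∞, 31]
  [54, 74, ∞]
D(3):
  [∞, 31, 31]
  [54, ∞, 31]
  [54, 74, ∞]
Answer: W*[2][1] = 54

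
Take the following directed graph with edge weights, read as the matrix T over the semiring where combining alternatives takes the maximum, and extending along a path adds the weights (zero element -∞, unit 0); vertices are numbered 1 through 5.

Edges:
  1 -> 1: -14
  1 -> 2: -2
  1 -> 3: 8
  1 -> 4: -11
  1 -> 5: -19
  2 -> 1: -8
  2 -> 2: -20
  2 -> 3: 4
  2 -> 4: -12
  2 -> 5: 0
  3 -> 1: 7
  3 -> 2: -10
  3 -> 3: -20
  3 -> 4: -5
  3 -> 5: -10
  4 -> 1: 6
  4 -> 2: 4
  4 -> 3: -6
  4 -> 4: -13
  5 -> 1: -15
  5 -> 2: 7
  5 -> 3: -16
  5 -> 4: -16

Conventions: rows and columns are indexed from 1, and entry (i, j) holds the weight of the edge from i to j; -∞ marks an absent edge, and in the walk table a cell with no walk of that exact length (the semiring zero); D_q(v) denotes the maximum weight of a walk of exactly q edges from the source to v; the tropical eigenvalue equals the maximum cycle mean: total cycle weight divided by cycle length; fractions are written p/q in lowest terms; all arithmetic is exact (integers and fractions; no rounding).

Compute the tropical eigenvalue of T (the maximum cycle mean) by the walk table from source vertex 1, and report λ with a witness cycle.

q=0: [0, -∞, -∞, -∞, -∞]
q=1: [-14, -2, 8, -11, -19]
q=2: [15, -2, 2, 3, -2]
q=3: [9, 13, 23, 4, -2]
q=4: [30, 13, 17, 18, 13]
q=5: [24, 28, 38, 19, 13]
Optimal cycle mean attained by: cycle 1->3->1, total 8 + 7, length 2.
Answer: λ = 15/2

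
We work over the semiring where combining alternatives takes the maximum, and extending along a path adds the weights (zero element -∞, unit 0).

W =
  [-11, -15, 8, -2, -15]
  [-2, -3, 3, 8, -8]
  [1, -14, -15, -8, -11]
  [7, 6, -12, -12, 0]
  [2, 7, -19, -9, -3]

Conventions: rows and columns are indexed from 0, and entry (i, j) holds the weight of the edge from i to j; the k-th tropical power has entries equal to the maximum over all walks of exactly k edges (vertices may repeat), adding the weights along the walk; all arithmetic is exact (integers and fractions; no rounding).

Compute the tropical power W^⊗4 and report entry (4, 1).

W^⊗2:
  [9, 4, -3, 0, -2]
  [15, 14, 6, 5, 8]
  [-1, -2, 9, -1, -8]
  [4, 7, 15, 14, -2]
  [5, 4, 10, 15, -1]
W^⊗3:
  [7, 6, 17, 12, 0]
  [12, 15, 23, 22, 6]
  [10, 5, 7, 6, -1]
  [21, 20, 12, 15, 14]
  [22, 21, 13, 12, 15]
W^⊗4:
  [19, 18, 15, 14, 12]
  [29, 28, 20, 23, 22]
  [13, 12, 18, 13, 6]
  [22, 21, 29, 28, 15]
  [19, 22, 30, 29, 13]
Key observation: the optimum is the walk 4->1->3->4->1, with weight 7 + 8 + 0 + 7 = 22.
Optimal value attained by: walk 4->1->3->4->1.
Answer: (W^⊗4)[4][1] = 22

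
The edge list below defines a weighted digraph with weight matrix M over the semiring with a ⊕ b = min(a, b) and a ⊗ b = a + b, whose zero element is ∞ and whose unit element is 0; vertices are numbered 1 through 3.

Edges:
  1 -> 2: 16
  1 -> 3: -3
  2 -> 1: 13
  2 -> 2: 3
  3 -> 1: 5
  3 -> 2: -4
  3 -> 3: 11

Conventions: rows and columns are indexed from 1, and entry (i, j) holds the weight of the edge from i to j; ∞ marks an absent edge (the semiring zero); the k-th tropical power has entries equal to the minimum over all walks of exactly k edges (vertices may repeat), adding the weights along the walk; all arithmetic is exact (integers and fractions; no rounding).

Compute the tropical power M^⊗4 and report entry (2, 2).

M^⊗2:
  [2, -7, 8]
  [16, 6, 10]
  [9, -1, 2]
M^⊗3:
  [6, -4, -1]
  [15, 6, 13]
  [7, -2, 6]
M^⊗4:
  [4, -5, 3]
  [18, 9, 12]
  [11, 1, 4]
Key observation: the optimum is the walk 2->1->3->2->2, with weight 13 + (-3) + (-4) + 3 = 9.
Optimal value attained by: walk 2->1->3->2->2.
Answer: (M^⊗4)[2][2] = 9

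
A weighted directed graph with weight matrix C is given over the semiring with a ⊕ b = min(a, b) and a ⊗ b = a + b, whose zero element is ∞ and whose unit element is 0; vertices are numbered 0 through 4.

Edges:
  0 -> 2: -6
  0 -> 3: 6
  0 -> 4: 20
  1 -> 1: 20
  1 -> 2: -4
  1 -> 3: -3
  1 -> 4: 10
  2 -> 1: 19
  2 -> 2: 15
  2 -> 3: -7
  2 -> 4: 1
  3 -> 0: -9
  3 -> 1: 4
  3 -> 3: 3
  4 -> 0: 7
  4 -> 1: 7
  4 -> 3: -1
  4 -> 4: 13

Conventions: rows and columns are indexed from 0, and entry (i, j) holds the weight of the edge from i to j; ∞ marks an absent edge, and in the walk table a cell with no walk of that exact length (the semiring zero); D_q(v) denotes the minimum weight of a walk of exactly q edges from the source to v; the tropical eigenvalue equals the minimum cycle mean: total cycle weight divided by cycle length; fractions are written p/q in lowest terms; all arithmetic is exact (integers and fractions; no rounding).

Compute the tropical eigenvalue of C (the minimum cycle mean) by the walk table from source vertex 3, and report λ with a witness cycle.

q=0: [∞, ∞, ∞, 0, ∞]
q=1: [-9, 4, ∞, 3, ∞]
q=2: [-6, 7, -15, -3, 11]
q=3: [-12, 1, -12, -22, -14]
q=4: [-31, -18, -18, -19, -11]
q=5: [-28, -15, -37, -25, -17]
Optimal cycle mean attained by: cycle 0->2->3->0, total (-6) + (-7) + (-9), length 3.
Answer: λ = -22/3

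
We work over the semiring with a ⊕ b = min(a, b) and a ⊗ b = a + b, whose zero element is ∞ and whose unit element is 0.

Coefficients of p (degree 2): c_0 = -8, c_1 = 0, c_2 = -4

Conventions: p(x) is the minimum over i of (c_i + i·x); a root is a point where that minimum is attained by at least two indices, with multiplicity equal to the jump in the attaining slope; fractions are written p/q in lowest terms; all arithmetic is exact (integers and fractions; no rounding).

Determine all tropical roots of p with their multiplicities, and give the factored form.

hull edge (i=0, c=-8) to (i=2, c=-4): slope 2, span 2
Factored form: p(x) = -4 ⊗ (x ⊕ (-2)) ⊗ (x ⊕ (-2))
Answer: roots = -2 (mult 2)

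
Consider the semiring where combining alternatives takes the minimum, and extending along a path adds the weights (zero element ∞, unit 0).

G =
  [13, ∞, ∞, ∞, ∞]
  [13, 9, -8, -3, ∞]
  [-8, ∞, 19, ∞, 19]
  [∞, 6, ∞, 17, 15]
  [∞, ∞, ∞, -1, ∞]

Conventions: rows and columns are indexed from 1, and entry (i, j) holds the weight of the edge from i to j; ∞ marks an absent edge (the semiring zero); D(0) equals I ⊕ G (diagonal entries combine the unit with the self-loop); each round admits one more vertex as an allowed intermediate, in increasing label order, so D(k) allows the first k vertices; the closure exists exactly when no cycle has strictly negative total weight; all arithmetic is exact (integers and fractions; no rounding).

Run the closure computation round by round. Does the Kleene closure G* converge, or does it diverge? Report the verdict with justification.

D(0):
  [0, ∞, ∞, ∞, ∞]
  [13, 0, -8, -3, ∞]
  [-8, ∞, 0, ∞, 19]
  [∞, 6, ∞, 0, 15]
  [∞, ∞, ∞, -1, 0]
D(1):
  [0, ∞, ∞, ∞, ∞]
  [13, 0, -8, -3, ∞]
  [-8, ∞, 0, ∞, 19]
  [∞, 6, ∞, 0, 15]
  [∞, ∞, ∞, -1, 0]
D(2):
  [0, ∞, ∞, ∞, ∞]
  [13, 0, -8, -3, ∞]
  [-8, ∞, 0, ∞, 19]
  [19, 6, -2, 0, 15]
  [∞, ∞, ∞, -1, 0]
D(3):
  [0, ∞, ∞, ∞, ∞]
  [-16, 0, -8, -3, 11]
  [-8, ∞, 0, ∞, 19]
  [-10, 6, -2, 0, 15]
  [∞, ∞, ∞, -1, 0]
D(4):
  [0, ∞, ∞, ∞, ∞]
  [-16, 0, -8, -3, 11]
  [-8, ∞, 0, ∞, 19]
  [-10, 6, -2, 0, 15]
  [-11, 5, -3, -1, 0]
D(5):
  [0, ∞, ∞, ∞, ∞]
  [-16, 0, -8, -3, 11]
  [-8, 24, 0, 18, 19]
  [-10, 6, -2, 0, 15]
  [-11, 5, -3, -1, 0]
Key observation: every diagonal entry stays at the unit through all rounds, so no improving cycle exists.
Answer: CONVERGES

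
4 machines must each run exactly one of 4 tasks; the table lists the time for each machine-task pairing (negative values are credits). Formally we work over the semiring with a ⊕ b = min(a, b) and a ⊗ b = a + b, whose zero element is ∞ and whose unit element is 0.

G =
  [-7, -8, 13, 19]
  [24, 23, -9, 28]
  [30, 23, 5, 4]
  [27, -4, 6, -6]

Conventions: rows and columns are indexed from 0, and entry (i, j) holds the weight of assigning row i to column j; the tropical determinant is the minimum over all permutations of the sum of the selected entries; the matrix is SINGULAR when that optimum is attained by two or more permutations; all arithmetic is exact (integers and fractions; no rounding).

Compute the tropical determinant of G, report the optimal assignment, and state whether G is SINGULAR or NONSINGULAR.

σ = (0, 1, 2, 3): (-7) + 23 + 5 + (-6) = 15
σ = (0, 1, 3, 2): (-7) + 23 + 4 + 6 = 26
σ = (0, 2, 1, 3): (-7) + (-9) + 23 + (-6) = 1
σ = (0, 2, 3, 1): (-7) + (-9) + 4 + (-4) = -16
σ = (0, 3, 1, 2): (-7) + 28 + 23 + 6 = 50
σ = (0, 3, 2, 1): (-7) + 28 + 5 + (-4) = 22
σ = (1, 0, 2, 3): (-8) + 24 + 5 + (-6) = 15
σ = (1, 0, 3, 2): (-8) + 24 + 4 + 6 = 26
σ = (1, 2, 0, 3): (-8) + (-9) + 30 + (-6) = 7
σ = (1, 2, 3, 0): (-8) + (-9) + 4 + 27 = 14
σ = (1, 3, 0, 2): (-8) + 28 + 30 + 6 = 56
σ = (1, 3, 2, 0): (-8) + 28 + 5 + 27 = 52
σ = (2, 0, 1, 3): 13 + 24 + 23 + (-6) = 54
σ = (2, 0, 3, 1): 13 + 24 + 4 + (-4) = 37
σ = (2, 1, 0, 3): 13 + 23 + 30 + (-6) = 60
σ = (2, 1, 3, 0): 13 + 23 + 4 + 27 = 67
σ = (2, 3, 0, 1): 13 + 28 + 30 + (-4) = 67
σ = (2, 3, 1, 0): 13 + 28 + 23 + 27 = 91
σ = (3, 0, 1, 2): 19 + 24 + 23 + 6 = 72
σ = (3, 0, 2, 1): 19 + 24 + 5 + (-4) = 44
σ = (3, 1, 0, 2): 19 + 23 + 30 + 6 = 78
σ = (3, 1, 2, 0): 19 + 23 + 5 + 27 = 74
σ = (3, 2, 0, 1): 19 + (-9) + 30 + (-4) = 36
σ = (3, 2, 1, 0): 19 + (-9) + 23 + 27 = 60
Optimal value attained by: σ = (0, 2, 3, 1).
Answer: det⊕(G) = -16; verdict: NONSINGULAR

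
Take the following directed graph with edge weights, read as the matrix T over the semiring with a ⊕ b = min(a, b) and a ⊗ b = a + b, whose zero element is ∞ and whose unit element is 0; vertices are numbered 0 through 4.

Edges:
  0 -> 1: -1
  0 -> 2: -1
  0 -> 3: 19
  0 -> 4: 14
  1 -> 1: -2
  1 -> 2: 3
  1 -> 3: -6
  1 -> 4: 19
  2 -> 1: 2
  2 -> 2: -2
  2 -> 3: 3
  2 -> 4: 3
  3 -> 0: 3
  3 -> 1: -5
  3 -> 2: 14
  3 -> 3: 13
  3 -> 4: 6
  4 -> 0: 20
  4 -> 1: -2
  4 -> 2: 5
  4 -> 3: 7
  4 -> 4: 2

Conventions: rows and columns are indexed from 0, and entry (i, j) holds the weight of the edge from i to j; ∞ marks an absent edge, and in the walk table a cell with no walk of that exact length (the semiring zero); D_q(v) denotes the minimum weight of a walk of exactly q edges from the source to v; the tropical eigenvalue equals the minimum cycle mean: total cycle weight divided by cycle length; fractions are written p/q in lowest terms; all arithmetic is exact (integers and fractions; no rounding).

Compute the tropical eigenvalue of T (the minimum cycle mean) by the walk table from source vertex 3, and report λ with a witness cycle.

q=0: [∞, ∞, ∞, 0, ∞]
q=1: [3, -5, 14, 13, 6]
q=2: [16, -7, -2, -11, 8]
q=3: [-8, -16, -4, -13, -5]
q=4: [-10, -18, -13, -22, -7]
q=5: [-19, -27, -15, -24, -16]
Optimal cycle mean attained by: cycle 1->3->1, total (-6) + (-5), length 2.
Answer: λ = -11/2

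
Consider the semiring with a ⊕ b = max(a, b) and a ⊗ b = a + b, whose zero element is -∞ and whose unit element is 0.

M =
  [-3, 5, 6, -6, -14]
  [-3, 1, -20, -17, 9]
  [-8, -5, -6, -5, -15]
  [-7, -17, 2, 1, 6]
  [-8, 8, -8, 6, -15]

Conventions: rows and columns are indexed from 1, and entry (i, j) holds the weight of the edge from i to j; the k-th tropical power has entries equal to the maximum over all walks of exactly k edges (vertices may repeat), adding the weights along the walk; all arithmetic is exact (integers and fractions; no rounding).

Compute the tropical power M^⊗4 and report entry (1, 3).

M^⊗2:
  [2, 6, 3, 1, 14]
  [1, 17, 3, 15, 10]
  [-8, -3, -2, -4, 4]
  [-2, 14, 3, 12, 7]
  [5, 9, 8, 7, 17]
M^⊗3:
  [6, 22, 8, 20, 15]
  [14, 18, 17, 16, 26]
  [-4, 12, -2, 10, 6]
  [11, 15, 14, 13, 23]
  [9, 25, 11, 23, 18]
M^⊗4:
  [19, 23, 22, 21, 31]
  [18, 34, 20, 32, 27]
  [9, 14, 12, 12, 21]
  [15, 31, 17, 29, 24]
  [22, 26, 25, 24, 34]
Key observation: the optimum is the walk 1->2->5->4->3, with weight 5 + 9 + 6 + 2 = 22.
Optimal value attained by: walk 1->2->5->4->3.
Answer: (M^⊗4)[1][3] = 22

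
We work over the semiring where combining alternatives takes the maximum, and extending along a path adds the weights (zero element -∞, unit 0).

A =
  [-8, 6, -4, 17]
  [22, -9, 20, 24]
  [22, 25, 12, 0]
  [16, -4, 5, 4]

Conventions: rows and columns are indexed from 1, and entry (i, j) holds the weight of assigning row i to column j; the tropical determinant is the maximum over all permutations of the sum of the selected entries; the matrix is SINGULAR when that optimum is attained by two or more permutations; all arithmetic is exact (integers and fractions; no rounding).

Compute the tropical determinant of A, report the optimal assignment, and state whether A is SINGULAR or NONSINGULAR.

σ = (1, 2, 3, 4): (-8) + (-9) + 12 + 4 = -1
σ = (1, 2, 4, 3): (-8) + (-9) + 0 + 5 = -12
σ = (1, 3, 2, 4): (-8) + 20 + 25 + 4 = 41
σ = (1, 3, 4, 2): (-8) + 20 + 0 + (-4) = 8
σ = (1, 4, 2, 3): (-8) + 24 + 25 + 5 = 46
σ = (1, 4, 3, 2): (-8) + 24 + 12 + (-4) = 24
σ = (2, 1, 3, 4): 6 + 22 + 12 + 4 = 44
σ = (2, 1, 4, 3): 6 + 22 + 0 + 5 = 33
σ = (2, 3, 1, 4): 6 + 20 + 22 + 4 = 52
σ = (2, 3, 4, 1): 6 + 20 + 0 + 16 = 42
σ = (2, 4, 1, 3): 6 + 24 + 22 + 5 = 57
σ = (2, 4, 3, 1): 6 + 24 + 12 + 16 = 58
σ = (3, 1, 2, 4): (-4) + 22 + 25 + 4 = 47
σ = (3, 1, 4, 2): (-4) + 22 + 0 + (-4) = 14
σ = (3, 2, 1, 4): (-4) + (-9) + 22 + 4 = 13
σ = (3, 2, 4, 1): (-4) + (-9) + 0 + 16 = 3
σ = (3, 4, 1, 2): (-4) + 24 + 22 + (-4) = 38
σ = (3, 4, 2, 1): (-4) + 24 + 25 + 16 = 61
σ = (4, 1, 2, 3): 17 + 22 + 25 + 5 = 69
σ = (4, 1, 3, 2): 17 + 22 + 12 + (-4) = 47
σ = (4, 2, 1, 3): 17 + (-9) + 22 + 5 = 35
σ = (4, 2, 3, 1): 17 + (-9) + 12 + 16 = 36
σ = (4, 3, 1, 2): 17 + 20 + 22 + (-4) = 55
σ = (4, 3, 2, 1): 17 + 20 + 25 + 16 = 78
Optimal value attained by: σ = (4, 3, 2, 1).
Answer: det⊕(A) = 78; verdict: NONSINGULAR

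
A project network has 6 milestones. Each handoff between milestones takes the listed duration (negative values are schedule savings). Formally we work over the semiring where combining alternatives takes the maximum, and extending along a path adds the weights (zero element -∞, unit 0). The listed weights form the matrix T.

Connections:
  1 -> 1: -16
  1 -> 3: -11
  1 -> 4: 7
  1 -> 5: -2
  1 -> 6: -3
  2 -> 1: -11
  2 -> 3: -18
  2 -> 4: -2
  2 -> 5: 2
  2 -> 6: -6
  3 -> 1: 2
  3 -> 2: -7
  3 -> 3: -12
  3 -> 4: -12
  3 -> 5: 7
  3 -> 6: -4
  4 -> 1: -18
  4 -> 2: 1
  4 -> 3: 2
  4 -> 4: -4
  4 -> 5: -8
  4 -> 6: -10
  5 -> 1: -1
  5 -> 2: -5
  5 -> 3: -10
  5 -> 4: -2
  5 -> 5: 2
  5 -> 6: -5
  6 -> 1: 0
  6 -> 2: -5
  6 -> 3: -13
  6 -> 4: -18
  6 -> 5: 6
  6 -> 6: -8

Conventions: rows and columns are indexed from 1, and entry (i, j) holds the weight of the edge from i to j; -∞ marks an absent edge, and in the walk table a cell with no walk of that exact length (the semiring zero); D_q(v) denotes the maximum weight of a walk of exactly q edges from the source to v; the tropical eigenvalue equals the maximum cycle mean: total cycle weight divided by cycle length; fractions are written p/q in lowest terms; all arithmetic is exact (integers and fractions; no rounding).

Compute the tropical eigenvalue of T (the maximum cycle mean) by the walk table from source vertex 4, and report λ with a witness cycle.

q=0: [-∞, -∞, -∞, 0, -∞, -∞]
q=1: [-18, 1, 2, -4, -8, -10]
q=2: [4, -3, -2, -1, 9, -2]
q=3: [8, 4, 1, 11, 11, 4]
q=4: [10, 12, 13, 15, 13, 6]
q=5: [15, 16, 17, 17, 20, 9]
q=6: [19, 18, 19, 22, 24, 15]
Optimal cycle mean attained by: cycle 1->4->3->5->1, total 7 + 2 + 7 + (-1), length 4.
Answer: λ = 15/4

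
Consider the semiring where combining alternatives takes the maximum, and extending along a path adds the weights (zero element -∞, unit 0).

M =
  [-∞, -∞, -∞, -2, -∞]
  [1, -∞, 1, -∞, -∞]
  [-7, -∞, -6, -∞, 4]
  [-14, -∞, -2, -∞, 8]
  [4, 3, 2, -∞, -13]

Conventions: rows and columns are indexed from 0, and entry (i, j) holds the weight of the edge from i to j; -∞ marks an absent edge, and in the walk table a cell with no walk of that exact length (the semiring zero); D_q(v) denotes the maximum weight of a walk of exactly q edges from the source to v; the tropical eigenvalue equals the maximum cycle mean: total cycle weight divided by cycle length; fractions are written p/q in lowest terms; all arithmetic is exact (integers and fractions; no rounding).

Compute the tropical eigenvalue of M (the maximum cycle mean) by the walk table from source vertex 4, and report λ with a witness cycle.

q=0: [-∞, -∞, -∞, -∞, 0]
q=1: [4, 3, 2, -∞, -13]
q=2: [4, -10, 4, 2, 6]
q=3: [10, 9, 8, 2, 10]
q=4: [14, 13, 12, 8, 12]
q=5: [16, 15, 14, 12, 16]
Optimal cycle mean attained by: cycle 0->3->4->0, total (-2) + 8 + 4, length 3.
Answer: λ = 10/3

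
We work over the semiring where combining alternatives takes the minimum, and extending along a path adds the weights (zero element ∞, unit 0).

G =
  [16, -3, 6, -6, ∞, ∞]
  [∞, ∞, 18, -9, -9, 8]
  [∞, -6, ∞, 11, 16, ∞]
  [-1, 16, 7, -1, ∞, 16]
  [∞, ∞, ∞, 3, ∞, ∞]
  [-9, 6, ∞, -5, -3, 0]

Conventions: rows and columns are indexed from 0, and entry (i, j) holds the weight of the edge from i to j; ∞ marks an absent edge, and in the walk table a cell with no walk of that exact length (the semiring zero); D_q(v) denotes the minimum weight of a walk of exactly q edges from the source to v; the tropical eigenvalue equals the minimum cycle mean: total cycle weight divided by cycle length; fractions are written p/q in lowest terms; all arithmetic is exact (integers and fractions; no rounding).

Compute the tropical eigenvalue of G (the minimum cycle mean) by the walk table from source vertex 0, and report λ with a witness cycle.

q=0: [0, ∞, ∞, ∞, ∞, ∞]
q=1: [16, -3, 6, -6, ∞, ∞]
q=2: [-7, 0, 1, -12, -12, 5]
q=3: [-13, -10, -5, -13, -9, 4]
q=4: [-14, -16, -7, -19, -19, -2]
q=5: [-20, -17, -12, -25, -25, -8]
q=6: [-26, -23, -18, -26, -26, -9]
Optimal cycle mean attained by: cycle 0->1->3->0, total (-3) + (-9) + (-1), length 3.
Answer: λ = -13/3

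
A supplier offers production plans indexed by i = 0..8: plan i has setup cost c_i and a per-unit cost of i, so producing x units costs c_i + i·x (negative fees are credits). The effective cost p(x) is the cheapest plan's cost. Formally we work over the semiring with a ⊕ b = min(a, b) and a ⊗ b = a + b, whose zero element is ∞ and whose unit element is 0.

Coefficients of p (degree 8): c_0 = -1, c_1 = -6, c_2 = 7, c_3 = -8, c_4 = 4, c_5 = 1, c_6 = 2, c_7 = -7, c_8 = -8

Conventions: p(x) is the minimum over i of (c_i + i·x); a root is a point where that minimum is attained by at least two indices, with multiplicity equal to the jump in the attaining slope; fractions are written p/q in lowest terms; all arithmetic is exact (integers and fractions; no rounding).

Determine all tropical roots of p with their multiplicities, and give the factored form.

hull edge (i=0, c=-1) to (i=1, c=-6): slope -5, span 1
hull edge (i=1, c=-6) to (i=3, c=-8): slope -1, span 2
hull edge (i=3, c=-8) to (i=8, c=-8): slope 0, span 5
Factored form: p(x) = -8 ⊗ (x ⊕ 0) ⊗ (x ⊕ 0) ⊗ (x ⊕ 0) ⊗ (x ⊕ 0) ⊗ (x ⊕ 0) ⊗ (x ⊕ 1) ⊗ (x ⊕ 1) ⊗ (x ⊕ 5)
Answer: roots = 0 (mult 5), 1 (mult 2), 5 (mult 1)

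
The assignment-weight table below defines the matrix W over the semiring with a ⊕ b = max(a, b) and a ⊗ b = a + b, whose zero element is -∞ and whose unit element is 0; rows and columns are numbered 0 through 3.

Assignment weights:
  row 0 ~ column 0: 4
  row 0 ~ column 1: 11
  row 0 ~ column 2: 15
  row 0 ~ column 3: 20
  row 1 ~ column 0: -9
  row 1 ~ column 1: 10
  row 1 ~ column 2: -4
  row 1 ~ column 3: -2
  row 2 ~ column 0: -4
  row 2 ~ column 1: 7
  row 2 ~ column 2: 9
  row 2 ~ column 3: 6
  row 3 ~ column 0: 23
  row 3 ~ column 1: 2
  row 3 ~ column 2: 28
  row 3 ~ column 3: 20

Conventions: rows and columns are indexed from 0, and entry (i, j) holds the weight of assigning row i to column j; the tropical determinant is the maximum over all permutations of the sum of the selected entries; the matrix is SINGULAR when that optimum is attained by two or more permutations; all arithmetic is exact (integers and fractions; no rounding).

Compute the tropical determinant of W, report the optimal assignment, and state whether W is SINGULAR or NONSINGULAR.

σ = (0, 1, 2, 3): 4 + 10 + 9 + 20 = 43
σ = (0, 1, 3, 2): 4 + 10 + 6 + 28 = 48
σ = (0, 2, 1, 3): 4 + (-4) + 7 + 20 = 27
σ = (0, 2, 3, 1): 4 + (-4) + 6 + 2 = 8
σ = (0, 3, 1, 2): 4 + (-2) + 7 + 28 = 37
σ = (0, 3, 2, 1): 4 + (-2) + 9 + 2 = 13
σ = (1, 0, 2, 3): 11 + (-9) + 9 + 20 = 31
σ = (1, 0, 3, 2): 11 + (-9) + 6 + 28 = 36
σ = (1, 2, 0, 3): 11 + (-4) + (-4) + 20 = 23
σ = (1, 2, 3, 0): 11 + (-4) + 6 + 23 = 36
σ = (1, 3, 0, 2): 11 + (-2) + (-4) + 28 = 33
σ = (1, 3, 2, 0): 11 + (-2) + 9 + 23 = 41
σ = (2, 0, 1, 3): 15 + (-9) + 7 + 20 = 33
σ = (2, 0, 3, 1): 15 + (-9) + 6 + 2 = 14
σ = (2, 1, 0, 3): 15 + 10 + (-4) + 20 = 41
σ = (2, 1, 3, 0): 15 + 10 + 6 + 23 = 54
σ = (2, 3, 0, 1): 15 + (-2) + (-4) + 2 = 11
σ = (2, 3, 1, 0): 15 + (-2) + 7 + 23 = 43
σ = (3, 0, 1, 2): 20 + (-9) + 7 + 28 = 46
σ = (3, 0, 2, 1): 20 + (-9) + 9 + 2 = 22
σ = (3, 1, 0, 2): 20 + 10 + (-4) + 28 = 54
σ = (3, 1, 2, 0): 20 + 10 + 9 + 23 = 62
σ = (3, 2, 0, 1): 20 + (-4) + (-4) + 2 = 14
σ = (3, 2, 1, 0): 20 + (-4) + 7 + 23 = 46
Optimal value attained by: σ = (3, 1, 2, 0).
Answer: det⊕(W) = 62; verdict: NONSINGULAR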